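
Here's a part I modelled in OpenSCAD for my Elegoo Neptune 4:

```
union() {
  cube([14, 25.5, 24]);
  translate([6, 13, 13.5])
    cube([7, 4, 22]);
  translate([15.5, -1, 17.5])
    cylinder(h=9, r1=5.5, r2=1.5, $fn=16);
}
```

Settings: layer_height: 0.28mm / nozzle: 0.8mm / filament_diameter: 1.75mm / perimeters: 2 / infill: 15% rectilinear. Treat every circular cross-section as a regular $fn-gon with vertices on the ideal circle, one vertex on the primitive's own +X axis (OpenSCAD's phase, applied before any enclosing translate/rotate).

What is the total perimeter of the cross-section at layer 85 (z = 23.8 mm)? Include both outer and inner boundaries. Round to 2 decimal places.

92.09 mm

At z = 23.8 mm: the 14×25.5 cube contributes its full rectangle (perimeter 79.00 mm); the cube at (6, 13) is present — its section is the full 7×4 rectangle (perimeter 22.00 mm); the cone at (15.5, -1) (r1=5.5→r2=1.5) has section circumradius 2.700 here — a regular 16-gon (perimeter = 2·16·2.700·sin(180°/16) = 16.86 mm); Combining (union): the regions partially overlap (shared area 28.70 mm²), so the edge portions inside another operand are dropped and the merged outline is re-measured after clipping — boundary = 92.09 mm. Overall, the cross-section is a single solid region. Total boundary length (outer) = 92.09 mm.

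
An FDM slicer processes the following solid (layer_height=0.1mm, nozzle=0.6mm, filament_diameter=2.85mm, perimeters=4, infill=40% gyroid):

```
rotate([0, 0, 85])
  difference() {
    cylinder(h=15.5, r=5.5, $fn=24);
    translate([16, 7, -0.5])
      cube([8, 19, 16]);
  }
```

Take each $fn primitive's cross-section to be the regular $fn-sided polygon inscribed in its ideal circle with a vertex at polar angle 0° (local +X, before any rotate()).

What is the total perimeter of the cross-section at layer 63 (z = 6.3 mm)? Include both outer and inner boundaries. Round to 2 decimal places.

At z = 6.3 mm: the cylinder: section is a regular 24-gon, circumradius r=5.5 (perimeter = 2·24·5.500·sin(180°/24) = 34.46 mm); the 8×19 cube at (16, 7) contributes its full rectangle (perimeter 54.00 mm); Subtracting the remaining from the first: starting from the r=5.5 cylinder, the 8×19 cube at (16, 7) misses the remaining region (no effect) — boundary = 34.46 mm; (whole slice rotated 85° about Z — lengths, areas and connectivity unchanged). Overall, the cross-section is a single solid region. Total boundary length (outer) = 34.46 mm.

34.46 mm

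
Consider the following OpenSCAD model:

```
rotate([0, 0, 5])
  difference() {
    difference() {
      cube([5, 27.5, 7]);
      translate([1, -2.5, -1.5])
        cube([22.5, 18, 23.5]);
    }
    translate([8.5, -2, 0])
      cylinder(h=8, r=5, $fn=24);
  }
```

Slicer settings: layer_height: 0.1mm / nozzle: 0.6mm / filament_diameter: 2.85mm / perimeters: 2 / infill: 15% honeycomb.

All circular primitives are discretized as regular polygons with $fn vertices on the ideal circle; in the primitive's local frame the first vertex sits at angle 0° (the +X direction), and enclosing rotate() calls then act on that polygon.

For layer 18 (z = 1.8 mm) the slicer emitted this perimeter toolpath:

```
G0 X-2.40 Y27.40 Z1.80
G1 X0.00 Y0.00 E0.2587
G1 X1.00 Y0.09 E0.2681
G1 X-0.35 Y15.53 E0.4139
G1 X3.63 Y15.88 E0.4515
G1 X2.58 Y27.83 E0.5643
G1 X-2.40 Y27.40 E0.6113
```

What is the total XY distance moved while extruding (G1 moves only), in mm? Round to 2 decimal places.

65.00 mm

Sum the Euclidean lengths of each G1 segment: total = 65.00 mm.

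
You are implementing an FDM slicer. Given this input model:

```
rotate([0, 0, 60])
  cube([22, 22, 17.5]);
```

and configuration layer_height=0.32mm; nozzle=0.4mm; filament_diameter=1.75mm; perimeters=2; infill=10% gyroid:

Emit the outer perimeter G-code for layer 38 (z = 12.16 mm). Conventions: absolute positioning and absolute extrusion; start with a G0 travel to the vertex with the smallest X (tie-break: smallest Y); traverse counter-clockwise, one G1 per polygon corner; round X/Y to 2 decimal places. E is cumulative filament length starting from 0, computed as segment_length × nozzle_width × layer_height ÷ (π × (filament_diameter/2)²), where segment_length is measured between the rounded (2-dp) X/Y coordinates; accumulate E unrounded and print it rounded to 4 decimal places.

G0 X-19.05 Y11.00 Z12.16
G1 X0.00 Y0.00 E1.1706
G1 X11.00 Y19.05 E2.3413
G1 X-8.05 Y30.05 E3.5119
G1 X-19.05 Y11.00 E4.6826

At z = 12.16 mm: the cube (footprint 22×22) is included at this height; (rotated 60° about Z; rotation is an isometry so areas/perimeters/island counts are preserved). The outline is a single polygon with 4 vertices. Extrusion per mm of travel: 0.4 × 0.32 / (π × 0.875²) = 0.053216. Accumulating E over each segment gives final E = 4.6826.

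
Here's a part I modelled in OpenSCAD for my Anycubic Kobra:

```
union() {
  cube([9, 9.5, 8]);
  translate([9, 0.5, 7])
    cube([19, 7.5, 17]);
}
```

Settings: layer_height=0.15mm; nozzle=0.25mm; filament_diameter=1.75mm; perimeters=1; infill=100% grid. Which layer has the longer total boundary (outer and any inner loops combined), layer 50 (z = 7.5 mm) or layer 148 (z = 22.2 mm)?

Layer 50 (z = 7.5): the cube is present — its section is the full 9×9.5 rectangle (perimeter 37.00 mm); the cube at (9, 0.5) (footprint 19×7.5) is included at this height (perimeter 53.00 mm); Combining (union): the 2 present regions share edge segments without overlapping in area, so areas simply add but the touching pieces fuse into one outline (the shared edge portions become interior and drop out of the boundary) — boundary = 75.00 mm. So its perimeter = 75.00 mm. Layer 148 (z = 22.2): the cube is not intersected at this z (z outside [0, 8]); the cube at (9, 0.5) is present — its section is the full 19×7.5 rectangle (perimeter 53.00 mm); Merging all regions: only the 19×7.5 cube at (9, 0.5) is present, so the union is just that shape — boundary = 53.00 mm. So its perimeter = 53.00 mm. Layer 50 is larger (75.00 vs 53.00 mm).

layer 50 (z = 7.5 mm)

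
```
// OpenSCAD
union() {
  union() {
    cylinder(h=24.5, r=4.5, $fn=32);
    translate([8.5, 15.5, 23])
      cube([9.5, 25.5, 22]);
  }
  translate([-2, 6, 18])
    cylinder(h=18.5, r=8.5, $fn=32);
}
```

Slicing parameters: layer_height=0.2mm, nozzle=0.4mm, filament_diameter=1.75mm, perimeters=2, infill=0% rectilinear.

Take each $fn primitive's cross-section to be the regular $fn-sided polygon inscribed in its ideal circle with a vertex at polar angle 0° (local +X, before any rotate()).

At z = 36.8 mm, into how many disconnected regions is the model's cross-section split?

1

At z = 36.8 mm: the cylinder is absent (z outside [0, 24.5]); the 9.5×25.5 cube at (8.5, 15.5) contributes its full rectangle; Combining (union): only the 9.5×25.5 cube at (8.5, 15.5) is present, so the union is just that shape — 1 connected region; the cylinder at (-2, 6) does not reach this height (z outside [18, 36.5]); Taking the union: only that combined region is present, so the union is just that shape — 1 connected region. The result has 1 disconnected region.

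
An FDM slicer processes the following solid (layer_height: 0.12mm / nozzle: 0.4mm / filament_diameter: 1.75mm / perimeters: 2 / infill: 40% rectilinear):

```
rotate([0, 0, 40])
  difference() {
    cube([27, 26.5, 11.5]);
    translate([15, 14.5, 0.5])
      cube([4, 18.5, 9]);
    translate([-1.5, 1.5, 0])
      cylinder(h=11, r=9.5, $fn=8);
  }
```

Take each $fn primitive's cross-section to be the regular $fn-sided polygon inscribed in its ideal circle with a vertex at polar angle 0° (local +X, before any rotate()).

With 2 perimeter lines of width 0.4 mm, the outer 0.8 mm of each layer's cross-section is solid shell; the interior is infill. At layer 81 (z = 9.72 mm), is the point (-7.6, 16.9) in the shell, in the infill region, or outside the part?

At z = 9.72 mm: the cube is present — its section is the full 27×26.5 rectangle; the cube at (15, 14.5) does not reach this height (z outside [0.5, 9.5]); the r=9.5 cylinder at (-1.5, 1.5) gives a regular 8-gon of circumradius 9.5 (constant along its height); Subtracting the remaining from the first: starting from the 27×26.5 cube, the r=9.5 cylinder at (-1.5, 1.5) partially overlaps it — only the 61.57 mm² overlap (of its 255.27 mm²) is removed, clipping the outline — 1 connected region; (whole slice rotated 40° about Z — lengths, areas and connectivity unchanged). Overall, the cross-section is a single solid region. Undo the 40° rotation: the query point maps to (5.041, 17.831) in the un-rotated model frame. The nearest boundary edge runs (0.00, 10.38)→(0.00, 26.50); distance from the point to it = 5.04 mm. The point is inside the cross-section and 5.04 mm from the nearest boundary — more than the 0.8 mm shell width (2 × 0.4), so it's in the infill interior.

infill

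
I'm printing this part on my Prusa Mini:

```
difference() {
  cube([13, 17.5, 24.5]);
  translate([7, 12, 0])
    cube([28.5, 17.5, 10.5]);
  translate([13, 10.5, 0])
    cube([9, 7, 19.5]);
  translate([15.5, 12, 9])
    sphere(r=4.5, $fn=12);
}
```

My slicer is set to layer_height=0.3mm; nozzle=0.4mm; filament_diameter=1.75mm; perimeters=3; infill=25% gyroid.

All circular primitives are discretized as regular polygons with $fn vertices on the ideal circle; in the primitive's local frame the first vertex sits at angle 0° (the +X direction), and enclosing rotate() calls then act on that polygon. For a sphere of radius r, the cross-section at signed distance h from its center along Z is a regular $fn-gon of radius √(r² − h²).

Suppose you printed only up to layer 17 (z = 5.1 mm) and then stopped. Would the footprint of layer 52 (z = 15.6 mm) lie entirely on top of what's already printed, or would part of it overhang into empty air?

part overhangs

Compare the two slices. At z = 5.1: the 13×17.5 cube contributes its full rectangle (area 227.50 mm²); the cube at (7, 12) is present — its section is the full 28.5×17.5 rectangle (area 498.75 mm²); the 9×7 cube at (13, 10.5) contributes its full rectangle (area 63.00 mm²); the r=4.5 sphere at (15.5, 12) slices to a regular 12-gon of circumradius 2.245 (√(r²−h²) with h=3.9 from center) (area = (12/2)·2.245²·sin(360°/12) = 15.12 mm²); Taking the first minus the rest: starting from the 13×17.5 cube (227.50 mm²), the 28.5×17.5 cube at (7, 12) partially overlaps it — only the 33.00 mm² overlap (of its 498.75 mm²) is removed, clipping the outline; the 9×7 cube at (13, 10.5) misses the remaining region (no effect); the r=4.5 sphere at (15.5, 12) misses the remaining region (no effect) — area = 194.50 mm². At z = 15.6: the cube (footprint 13×17.5) is included at this height (area 227.50 mm²); the cube at (7, 12) is not intersected at this z (z outside [0, 10.5]); the cube at (13, 10.5) (footprint 9×7) is included at this height (area 63.00 mm²); the sphere at (15.5, 12) is absent (|z−center|=6.600 > r=4.5); Taking the first minus the rest: starting from the 13×17.5 cube (227.50 mm²), the 9×7 cube at (13, 10.5) misses the remaining region (no effect) — area = 227.50 mm². Checking containment: at z = 15.6 the cross-section extends beyond the z = 5.1 cross-section by about 33.00 mm².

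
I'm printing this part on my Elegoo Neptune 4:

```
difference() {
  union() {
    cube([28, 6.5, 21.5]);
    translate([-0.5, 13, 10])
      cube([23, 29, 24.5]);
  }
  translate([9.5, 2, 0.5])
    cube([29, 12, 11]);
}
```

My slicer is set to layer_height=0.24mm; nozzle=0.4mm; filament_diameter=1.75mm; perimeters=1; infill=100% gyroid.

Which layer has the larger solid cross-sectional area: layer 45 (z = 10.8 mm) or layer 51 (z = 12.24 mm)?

layer 51 (z = 12.24 mm)

Layer 45 (z = 10.8): the cube is present — its section is the full 28×6.5 rectangle (area 182.00 mm²); the cube at (-0.5, 13) is present — its section is the full 23×29 rectangle (area 667.00 mm²); Combining (union): the 2 present regions are separate (no shared area or edge), so areas and boundary lengths simply add and each stays a separate island — area = 849.00 mm²; the cube at (9.5, 2) (footprint 29×12) is included at this height (area 348.00 mm²); Taking the first minus the rest: starting from the result so far (849.00 mm²), the 29×12 cube at (9.5, 2) partially overlaps it — only the 96.25 mm² overlap (of its 348.00 mm²) is removed, clipping the outline — area = 752.75 mm². So its area = 752.75 mm². Layer 51 (z = 12.24): the cube (footprint 28×6.5) is included at this height (area 182.00 mm²); the cube at (-0.5, 13) (footprint 23×29) is included at this height (area 667.00 mm²); Merging all regions: the 2 present regions are separate (no shared area or edge), so areas and boundary lengths simply add and each stays a separate island — area = 849.00 mm²; the cube at (9.5, 2) is absent (z outside [0.5, 11.5]); After the difference (first − rest): none of the subtracted shapes is present at this height, so that combined region is unchanged — area = 849.00 mm². So its area = 849.00 mm². Layer 51 is larger (849.00 vs 752.75 mm²).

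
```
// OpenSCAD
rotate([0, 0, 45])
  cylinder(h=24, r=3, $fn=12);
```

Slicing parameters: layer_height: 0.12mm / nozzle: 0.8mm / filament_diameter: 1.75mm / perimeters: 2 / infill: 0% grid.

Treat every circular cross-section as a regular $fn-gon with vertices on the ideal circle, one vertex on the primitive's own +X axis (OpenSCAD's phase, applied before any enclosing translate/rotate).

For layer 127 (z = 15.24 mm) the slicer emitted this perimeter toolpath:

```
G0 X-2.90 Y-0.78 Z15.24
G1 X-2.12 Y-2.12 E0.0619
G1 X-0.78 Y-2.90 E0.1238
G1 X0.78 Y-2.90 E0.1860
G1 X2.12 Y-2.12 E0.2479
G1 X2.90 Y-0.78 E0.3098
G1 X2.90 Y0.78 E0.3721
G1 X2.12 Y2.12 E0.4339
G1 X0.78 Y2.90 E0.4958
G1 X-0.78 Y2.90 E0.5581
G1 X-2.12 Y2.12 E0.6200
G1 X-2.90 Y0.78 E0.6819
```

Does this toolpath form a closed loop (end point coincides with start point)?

no

Start point (G0): (-2.90, -0.78). End point (last G1): the path does not return to the start — open.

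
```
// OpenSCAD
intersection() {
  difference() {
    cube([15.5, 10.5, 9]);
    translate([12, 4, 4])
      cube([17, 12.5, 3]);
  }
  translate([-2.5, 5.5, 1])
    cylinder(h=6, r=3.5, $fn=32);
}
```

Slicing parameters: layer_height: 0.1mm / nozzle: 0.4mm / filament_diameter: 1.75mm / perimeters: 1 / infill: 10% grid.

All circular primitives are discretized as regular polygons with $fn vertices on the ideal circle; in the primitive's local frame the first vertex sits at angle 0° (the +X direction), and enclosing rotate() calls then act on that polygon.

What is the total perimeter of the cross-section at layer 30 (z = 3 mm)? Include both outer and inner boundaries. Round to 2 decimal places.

10.30 mm

At z = 3 mm: the cube (footprint 15.5×10.5) is included at this height (perimeter 52.00 mm); the cube at (12, 4) does not reach this height (z outside [4, 7]); Taking the first minus the rest: none of the subtracted shapes is present at this height, so the 15.5×10.5 cube is unchanged — boundary = 52.00 mm; the r=3.5 cylinder at (-2.5, 5.5) contributes a regular 32-gon of circumradius 3.5 (perimeter = 2·32·3.500·sin(180°/32) = 21.96 mm); After intersecting: the r=3.5 cylinder at (-2.5, 5.5) partially overlaps that combined region; clipping to the common part keeps 3.31 mm² — boundary = 10.30 mm. Overall, the cross-section is a single solid region. Total boundary length (outer) = 10.30 mm.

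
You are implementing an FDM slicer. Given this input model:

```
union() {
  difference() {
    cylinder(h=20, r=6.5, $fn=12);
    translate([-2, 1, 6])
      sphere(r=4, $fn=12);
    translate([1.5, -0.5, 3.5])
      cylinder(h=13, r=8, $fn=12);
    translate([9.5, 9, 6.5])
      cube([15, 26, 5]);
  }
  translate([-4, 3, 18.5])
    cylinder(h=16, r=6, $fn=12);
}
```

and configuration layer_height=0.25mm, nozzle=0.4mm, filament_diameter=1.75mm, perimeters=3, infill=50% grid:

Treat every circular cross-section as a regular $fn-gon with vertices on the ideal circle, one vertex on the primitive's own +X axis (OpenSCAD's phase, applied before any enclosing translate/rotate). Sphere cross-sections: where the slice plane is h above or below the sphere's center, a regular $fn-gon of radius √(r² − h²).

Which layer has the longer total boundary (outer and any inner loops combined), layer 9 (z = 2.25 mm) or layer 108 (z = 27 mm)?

Layer 9 (z = 2.25): the r=6.5 cylinder contributes a regular 12-gon of circumradius 6.5 (perimeter = 2·12·6.500·sin(180°/12) = 40.38 mm); the r=4 sphere at (-2, 1) contributes a regular 12-gon of circumradius √(4²−3.75²) = 1.392 (perimeter = 2·12·1.392·sin(180°/12) = 8.65 mm); the cylinder at (1.5, -0.5) is absent (z outside [3.5, 16.5]); the cube at (9.5, 9) is absent (z outside [6.5, 11.5]); Subtracting the remaining from the first: starting from the r=6.5 cylinder, the r=4 sphere at (-2, 1) lies wholly inside it (removes its full 5.81 mm² and its 8.65 mm outline becomes a hole wall) — boundary (outer + 1 inner loop) = 49.02 mm; the cylinder at (-4, 3) is absent (z outside [18.5, 34.5]); Taking the union: only that combined region is present, so the union is just that shape — boundary (outer + 1 inner loop) = 49.02 mm. So its perimeter = 49.02 mm. Layer 108 (z = 27): the cylinder is not intersected at this z (z outside [0, 20]); the sphere at (-2, 1) is absent (|z−center|=21.000 > r=4); the cylinder at (1.5, -0.5) is absent (z outside [3.5, 16.5]); the cube at (9.5, 9) does not reach this height (z outside [6.5, 11.5]); After the difference (first − rest): the first operand is absent here, so nothing remains; the r=6 cylinder at (-4, 3) gives a regular 12-gon of circumradius 6 (constant along its height) (perimeter = 2·12·6.000·sin(180°/12) = 37.27 mm); Combining (union): only the r=6 cylinder at (-4, 3) is present, so the union is just that shape — boundary = 37.27 mm. So its perimeter = 37.27 mm. Layer 9 is larger (49.02 vs 37.27 mm).

layer 9 (z = 2.25 mm)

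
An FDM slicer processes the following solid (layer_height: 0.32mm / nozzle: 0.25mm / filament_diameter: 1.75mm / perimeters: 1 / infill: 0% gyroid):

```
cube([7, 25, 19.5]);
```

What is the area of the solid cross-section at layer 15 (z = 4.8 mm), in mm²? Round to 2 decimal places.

175.00 mm²

At z = 4.8 mm: the cube is present — its section is the full 7×25 rectangle (area 175.00 mm²). Overall, the cross-section is a single solid region. Net area = 175.00 mm².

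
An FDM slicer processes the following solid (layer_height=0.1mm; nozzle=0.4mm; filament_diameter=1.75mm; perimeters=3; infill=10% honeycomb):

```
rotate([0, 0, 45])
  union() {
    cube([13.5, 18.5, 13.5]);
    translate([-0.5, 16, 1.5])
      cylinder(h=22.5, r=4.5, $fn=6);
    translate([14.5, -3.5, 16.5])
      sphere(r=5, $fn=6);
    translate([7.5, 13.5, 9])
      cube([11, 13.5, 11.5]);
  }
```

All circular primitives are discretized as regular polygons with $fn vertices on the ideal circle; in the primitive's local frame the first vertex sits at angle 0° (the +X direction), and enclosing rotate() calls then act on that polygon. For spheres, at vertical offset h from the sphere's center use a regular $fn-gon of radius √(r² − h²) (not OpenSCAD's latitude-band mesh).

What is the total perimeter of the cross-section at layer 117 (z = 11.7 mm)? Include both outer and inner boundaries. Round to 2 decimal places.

At z = 11.7 mm: the 13.5×18.5 cube contributes its full rectangle (perimeter 64.00 mm); the r=4.5 cylinder at (-0.5, 16) gives a regular 6-gon of circumradius 4.5 (constant along its height) (perimeter = 2·6·4.500·sin(180°/6) = 27.00 mm); the sphere at (14.5, -3.5): section is a regular 6-gon, circumradius = √(r²−h²) = √(5²−4.8²) = 1.400 (perimeter = 2·6·1.400·sin(180°/6) = 8.40 mm); the cube at (7.5, 13.5) is present — its section is the full 11×13.5 rectangle (perimeter 49.00 mm); Combining (union): the regions partially overlap (shared area 49.40 mm²), so the edge portions inside another operand are dropped and the merged outline is re-measured after clipping — boundary = 108.31 mm; (whole slice rotated 45° about Z — lengths, areas and connectivity unchanged). Overall, the cross-section has 2 separate islands. Total boundary length (outer) = 108.31 mm.

108.31 mm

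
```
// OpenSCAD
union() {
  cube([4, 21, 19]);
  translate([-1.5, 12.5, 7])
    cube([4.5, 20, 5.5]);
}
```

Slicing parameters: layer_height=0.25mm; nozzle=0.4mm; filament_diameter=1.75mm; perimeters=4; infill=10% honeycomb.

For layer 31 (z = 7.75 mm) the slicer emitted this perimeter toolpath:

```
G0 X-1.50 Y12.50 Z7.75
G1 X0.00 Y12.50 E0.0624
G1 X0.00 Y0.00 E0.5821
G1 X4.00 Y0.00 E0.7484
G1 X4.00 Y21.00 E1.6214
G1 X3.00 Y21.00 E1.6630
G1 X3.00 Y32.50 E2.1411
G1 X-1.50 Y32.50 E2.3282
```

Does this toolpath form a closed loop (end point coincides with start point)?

Start point (G0): (-1.50, 12.50). End point (last G1): the path does not return to the start — open.

no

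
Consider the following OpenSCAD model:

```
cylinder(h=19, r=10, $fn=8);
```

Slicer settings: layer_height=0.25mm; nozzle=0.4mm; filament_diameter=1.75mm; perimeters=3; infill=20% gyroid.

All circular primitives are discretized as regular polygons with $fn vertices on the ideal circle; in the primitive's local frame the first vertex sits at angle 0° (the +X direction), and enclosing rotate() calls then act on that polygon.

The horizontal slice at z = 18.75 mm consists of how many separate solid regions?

At z = 18.75 mm: the r=10 cylinder gives a regular 8-gon of circumradius 10 (constant along its height). The result has 1 disconnected region.

1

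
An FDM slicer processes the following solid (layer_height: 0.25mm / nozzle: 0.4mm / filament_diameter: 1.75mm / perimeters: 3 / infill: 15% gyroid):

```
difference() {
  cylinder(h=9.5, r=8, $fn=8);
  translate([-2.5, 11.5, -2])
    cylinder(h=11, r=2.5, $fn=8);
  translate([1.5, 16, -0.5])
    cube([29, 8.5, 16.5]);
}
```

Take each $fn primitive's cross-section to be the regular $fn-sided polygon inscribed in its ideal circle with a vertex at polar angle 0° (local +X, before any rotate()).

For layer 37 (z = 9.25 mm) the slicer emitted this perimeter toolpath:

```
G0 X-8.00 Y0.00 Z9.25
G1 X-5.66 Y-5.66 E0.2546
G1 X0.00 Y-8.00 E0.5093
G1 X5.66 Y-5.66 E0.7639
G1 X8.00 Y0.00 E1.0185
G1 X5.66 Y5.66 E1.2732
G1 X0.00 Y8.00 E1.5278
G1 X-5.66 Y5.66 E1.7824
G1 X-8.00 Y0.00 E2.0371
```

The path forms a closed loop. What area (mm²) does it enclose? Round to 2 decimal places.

181.12 mm²

Apply the shoelace formula to the sequence of (X, Y) vertices; enclosed area = 181.12 mm².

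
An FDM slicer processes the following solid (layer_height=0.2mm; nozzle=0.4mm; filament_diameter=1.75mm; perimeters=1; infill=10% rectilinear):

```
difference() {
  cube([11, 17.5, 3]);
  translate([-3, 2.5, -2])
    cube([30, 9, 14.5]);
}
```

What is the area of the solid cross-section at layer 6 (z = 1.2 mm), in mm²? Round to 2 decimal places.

At z = 1.2 mm: the cube (footprint 11×17.5) is included at this height (area 192.50 mm²); the cube at (-3, 2.5) (footprint 30×9) is included at this height (area 270.00 mm²); Taking the first minus the rest: starting from the 11×17.5 cube (192.50 mm²), the 30×9 cube at (-3, 2.5) partially overlaps it — only the 99.00 mm² overlap (of its 270.00 mm²) is removed, clipping the outline — area = 93.50 mm². Overall, the cross-section has 2 separate islands. Net area = 93.50 mm².

93.50 mm²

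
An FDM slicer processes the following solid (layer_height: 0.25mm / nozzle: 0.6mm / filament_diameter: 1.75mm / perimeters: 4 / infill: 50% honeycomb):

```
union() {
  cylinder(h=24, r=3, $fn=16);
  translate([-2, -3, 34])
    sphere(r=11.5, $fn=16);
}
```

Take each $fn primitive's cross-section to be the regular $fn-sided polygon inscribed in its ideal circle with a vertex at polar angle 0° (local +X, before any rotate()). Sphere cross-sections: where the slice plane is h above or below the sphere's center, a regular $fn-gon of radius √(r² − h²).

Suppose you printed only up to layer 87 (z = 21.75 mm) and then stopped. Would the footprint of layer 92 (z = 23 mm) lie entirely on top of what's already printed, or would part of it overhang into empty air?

part overhangs

Compare the two slices. At z = 21.75: the r=3 cylinder gives a regular 16-gon of circumradius 3 (constant along its height) (area = (16/2)·3.000²·sin(360°/16) = 27.55 mm²); the sphere at (-2, -3) does not reach this height (|z−center|=12.250 > r=11.5); Combining (union): only the r=3 cylinder is present, so the union is just that shape — area = 27.55 mm². At z = 23: the r=3 cylinder contributes a regular 16-gon of circumradius 3 (area = (16/2)·3.000²·sin(360°/16) = 27.55 mm²); the r=11.5 sphere at (-2, -3) contributes a regular 16-gon of circumradius √(11.5²−11²) = 3.354 (area = (16/2)·3.354²·sin(360°/16) = 34.44 mm²); Combining (union): the regions partially overlap — summed areas 61.99 mm² minus the doubly-counted overlap 9.57 mm² gives 52.42 mm² — area = 52.42 mm². Checking containment: at z = 23 the cross-section extends beyond the z = 21.75 cross-section by about 24.87 mm².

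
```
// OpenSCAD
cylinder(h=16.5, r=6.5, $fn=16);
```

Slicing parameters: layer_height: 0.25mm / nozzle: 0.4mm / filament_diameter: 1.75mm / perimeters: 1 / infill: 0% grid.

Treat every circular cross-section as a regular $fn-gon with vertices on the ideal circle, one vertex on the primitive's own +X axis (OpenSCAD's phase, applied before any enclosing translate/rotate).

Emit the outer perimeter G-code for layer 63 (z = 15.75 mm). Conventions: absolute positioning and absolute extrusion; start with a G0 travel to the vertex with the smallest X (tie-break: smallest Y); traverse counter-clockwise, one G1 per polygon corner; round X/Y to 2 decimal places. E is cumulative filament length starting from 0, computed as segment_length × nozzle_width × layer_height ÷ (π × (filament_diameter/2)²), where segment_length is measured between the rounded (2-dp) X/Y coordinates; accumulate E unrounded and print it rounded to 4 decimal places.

At z = 15.75 mm: the r=6.5 cylinder gives a regular 16-gon of circumradius 6.5 (constant along its height). The outline is a single polygon with 16 vertices. Extrusion per mm of travel: 0.4 × 0.25 / (π × 0.875²) = 0.041575. Accumulating E over each segment gives final E = 1.6881.

G0 X-6.50 Y0.00 Z15.75
G1 X-6.01 Y-2.49 E0.1055
G1 X-4.60 Y-4.60 E0.2110
G1 X-2.49 Y-6.01 E0.3165
G1 X0.00 Y-6.50 E0.4220
G1 X2.49 Y-6.01 E0.5275
G1 X4.60 Y-4.60 E0.6330
G1 X6.01 Y-2.49 E0.7386
G1 X6.50 Y0.00 E0.8441
G1 X6.01 Y2.49 E0.9496
G1 X4.60 Y4.60 E1.0551
G1 X2.49 Y6.01 E1.1606
G1 X0.00 Y6.50 E1.2661
G1 X-2.49 Y6.01 E1.3716
G1 X-4.60 Y4.60 E1.4771
G1 X-6.01 Y2.49 E1.5826
G1 X-6.50 Y0.00 E1.6881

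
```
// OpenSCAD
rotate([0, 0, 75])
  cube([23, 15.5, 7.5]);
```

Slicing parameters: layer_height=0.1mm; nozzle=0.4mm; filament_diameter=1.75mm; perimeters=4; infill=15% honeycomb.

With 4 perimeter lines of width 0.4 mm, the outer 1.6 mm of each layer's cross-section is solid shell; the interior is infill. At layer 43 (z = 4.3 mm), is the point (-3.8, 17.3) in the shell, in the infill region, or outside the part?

At z = 4.3 mm: the cube (footprint 23×15.5) is included at this height; (rotated 75° about Z; rotation is an isometry so areas/perimeters/island counts are preserved). Overall, the cross-section is a single solid region. Undo the 75° rotation: the query point maps to (15.727, 8.148) in the un-rotated model frame. The nearest boundary edge runs (23.00, 0.00)→(23.00, 15.50); distance from the point to it = 7.27 mm. The point is inside the cross-section and 7.27 mm from the nearest boundary — more than the 1.6 mm shell width (4 × 0.4), so it's in the infill interior.

infill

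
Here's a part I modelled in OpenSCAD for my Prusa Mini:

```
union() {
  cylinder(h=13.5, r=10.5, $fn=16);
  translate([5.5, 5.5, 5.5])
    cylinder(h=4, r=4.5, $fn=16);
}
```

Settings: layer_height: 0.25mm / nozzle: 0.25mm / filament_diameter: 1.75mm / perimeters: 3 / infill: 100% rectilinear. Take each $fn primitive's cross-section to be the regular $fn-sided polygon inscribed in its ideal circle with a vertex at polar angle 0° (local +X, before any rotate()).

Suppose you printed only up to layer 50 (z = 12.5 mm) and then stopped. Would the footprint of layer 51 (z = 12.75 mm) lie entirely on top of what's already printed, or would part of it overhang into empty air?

entirely on top

Compare the two slices. At z = 12.5: the cylinder: section is a regular 16-gon, circumradius r=10.5 (area = (16/2)·10.500²·sin(360°/16) = 337.53 mm²); the cylinder at (5.5, 5.5) is not intersected at this z (z outside [5.5, 9.5]); Taking the union: only the r=10.5 cylinder is present, so the union is just that shape — area = 337.53 mm². At z = 12.75: the cylinder: section is a regular 16-gon, circumradius r=10.5 (area = (16/2)·10.500²·sin(360°/16) = 337.53 mm²); the cylinder at (5.5, 5.5) does not reach this height (z outside [5.5, 9.5]); Taking the union: only the r=10.5 cylinder is present, so the union is just that shape — area = 337.53 mm². Checking containment: the cross-section at z = 12.75 is a subset of the cross-section at z = 12.5.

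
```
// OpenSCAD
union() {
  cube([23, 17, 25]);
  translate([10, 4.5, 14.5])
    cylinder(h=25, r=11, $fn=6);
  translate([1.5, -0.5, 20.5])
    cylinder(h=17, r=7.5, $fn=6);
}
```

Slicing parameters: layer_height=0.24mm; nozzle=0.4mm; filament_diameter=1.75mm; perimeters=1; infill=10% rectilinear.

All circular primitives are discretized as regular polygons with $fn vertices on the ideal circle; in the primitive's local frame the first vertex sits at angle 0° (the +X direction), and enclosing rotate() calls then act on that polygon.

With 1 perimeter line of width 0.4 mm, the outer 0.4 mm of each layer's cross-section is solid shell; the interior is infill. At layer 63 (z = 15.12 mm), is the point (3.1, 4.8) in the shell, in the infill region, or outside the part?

At z = 15.12 mm: the cube is present — its section is the full 23×17 rectangle; the cylinder at (10, 4.5): section is a regular 6-gon, circumradius r=11; the cylinder at (1.5, -0.5) is not intersected at this z (z outside [20.5, 37.5]); Combining (union): the regions partially overlap (shared area 242.76 mm²), so overlapping operands fuse into one piece — 1 connected region. Overall, the cross-section is a single solid region. The nearest boundary edge runs (-1.00, 4.50)→(0.00, 6.23); distance from the point to it = 3.41 mm. The point is inside the cross-section and 3.41 mm from the nearest boundary — more than the 0.4 mm shell width (1 × 0.4), so it's in the infill interior.

infill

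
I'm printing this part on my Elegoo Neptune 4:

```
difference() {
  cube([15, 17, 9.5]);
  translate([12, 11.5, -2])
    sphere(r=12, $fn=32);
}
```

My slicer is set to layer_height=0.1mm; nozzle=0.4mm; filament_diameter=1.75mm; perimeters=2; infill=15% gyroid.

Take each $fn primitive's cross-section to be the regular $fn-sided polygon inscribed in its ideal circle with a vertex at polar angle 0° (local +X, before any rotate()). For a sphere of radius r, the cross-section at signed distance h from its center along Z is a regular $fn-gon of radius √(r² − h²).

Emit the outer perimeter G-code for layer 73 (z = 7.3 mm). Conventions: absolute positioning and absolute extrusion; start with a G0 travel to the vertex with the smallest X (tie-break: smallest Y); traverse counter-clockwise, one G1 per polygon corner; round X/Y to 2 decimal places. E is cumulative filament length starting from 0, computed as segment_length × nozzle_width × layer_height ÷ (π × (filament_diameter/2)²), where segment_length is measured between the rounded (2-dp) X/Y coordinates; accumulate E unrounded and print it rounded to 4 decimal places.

G0 X0.00 Y0.00 Z7.30
G1 X15.00 Y0.00 E0.2495
G1 X15.00 Y4.55 E0.3251
G1 X14.90 Y4.49 E0.3271
G1 X13.48 Y4.06 E0.3517
G1 X12.00 Y3.92 E0.3765
G1 X10.52 Y4.06 E0.4012
G1 X9.10 Y4.49 E0.4258
G1 X7.79 Y5.19 E0.4505
G1 X6.64 Y6.14 E0.4754
G1 X5.69 Y7.29 E0.5002
G1 X4.99 Y8.60 E0.5249
G1 X4.56 Y10.02 E0.5495
G1 X4.42 Y11.50 E0.5743
G1 X4.56 Y12.98 E0.5990
G1 X4.99 Y14.40 E0.6237
G1 X5.69 Y15.71 E0.6484
G1 X6.64 Y16.86 E0.6732
G1 X6.81 Y17.00 E0.6768
G1 X0.00 Y17.00 E0.7901
G1 X0.00 Y0.00 E1.0728

At z = 7.3 mm: the 15×17 cube contributes its full rectangle; the r=12 sphere at (12, 11.5) contributes a regular 32-gon of circumradius √(12²−9.3²) = 7.584; Subtracting the remaining from the first: starting from the 15×17 cube, the r=12 sphere at (12, 11.5) partially overlaps it — only the 120.99 mm² overlap (of its 179.51 mm²) is removed, clipping the outline — 1 connected region. The outline is a single polygon with 20 vertices. Extrusion per mm of travel: 0.4 × 0.1 / (π × 0.875²) = 0.016630. Accumulating E over each segment gives final E = 1.0728.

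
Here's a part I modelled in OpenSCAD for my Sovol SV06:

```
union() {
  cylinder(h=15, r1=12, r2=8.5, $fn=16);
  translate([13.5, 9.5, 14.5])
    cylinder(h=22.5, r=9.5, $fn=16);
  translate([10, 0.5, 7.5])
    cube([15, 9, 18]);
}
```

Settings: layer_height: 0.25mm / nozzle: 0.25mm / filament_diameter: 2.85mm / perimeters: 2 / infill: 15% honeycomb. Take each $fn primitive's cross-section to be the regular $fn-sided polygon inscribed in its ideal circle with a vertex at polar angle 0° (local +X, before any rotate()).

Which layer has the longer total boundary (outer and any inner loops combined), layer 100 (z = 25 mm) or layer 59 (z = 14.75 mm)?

Layer 100 (z = 25): the cone is absent (z outside [0, 15]); the r=9.5 cylinder at (13.5, 9.5) contributes a regular 16-gon of circumradius 9.5 (perimeter = 2·16·9.500·sin(180°/16) = 59.31 mm); the 15×9 cube at (10, 0.5) contributes its full rectangle (perimeter 48.00 mm); Combining (union): the regions partially overlap (shared area 99.85 mm²), so the edge portions inside another operand are dropped and the merged outline is re-measured after clipping — boundary = 67.21 mm. So its perimeter = 67.21 mm. Layer 59 (z = 14.75): the cone (r1=12→r2=8.5) has section circumradius 8.558 here — a regular 16-gon (perimeter = 2·16·8.558·sin(180°/16) = 53.43 mm); the r=9.5 cylinder at (13.5, 9.5) gives a regular 16-gon of circumradius 9.5 (constant along its height) (perimeter = 2·16·9.500·sin(180°/16) = 59.31 mm); the cube at (10, 0.5) (footprint 15×9) is included at this height (perimeter 48.00 mm); Merging all regions: the regions partially overlap (shared area 105.83 mm²), so the edge portions inside another operand are dropped and the merged outline is re-measured after clipping — boundary = 107.27 mm. So its perimeter = 107.27 mm. Layer 59 is larger (107.27 vs 67.21 mm).

layer 59 (z = 14.75 mm)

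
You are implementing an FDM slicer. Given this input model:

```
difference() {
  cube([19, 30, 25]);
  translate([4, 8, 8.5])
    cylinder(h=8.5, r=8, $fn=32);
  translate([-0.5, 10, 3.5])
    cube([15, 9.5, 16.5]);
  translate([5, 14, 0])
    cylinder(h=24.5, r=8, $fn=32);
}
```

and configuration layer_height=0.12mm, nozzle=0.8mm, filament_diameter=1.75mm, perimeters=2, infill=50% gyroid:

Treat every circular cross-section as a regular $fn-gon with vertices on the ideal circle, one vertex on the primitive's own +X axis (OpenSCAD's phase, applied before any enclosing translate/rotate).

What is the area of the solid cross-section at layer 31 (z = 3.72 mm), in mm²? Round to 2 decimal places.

376.28 mm²

At z = 3.72 mm: the cube (footprint 19×30) is included at this height (area 570.00 mm²); the cylinder at (4, 8) is not intersected at this z (z outside [8.5, 17]); the cube at (-0.5, 10) is present — its section is the full 15×9.5 rectangle (area 142.50 mm²); the cylinder at (5, 14): section is a regular 32-gon, circumradius r=8 (area = (32/2)·8.000²·sin(360°/32) = 199.77 mm²); Subtracting the remaining from the first: starting from the 19×30 cube (570.00 mm²), the 15×9.5 cube at (-0.5, 10) partially overlaps it — only the 137.75 mm² overlap (of its 142.50 mm²) is removed, clipping the outline; the r=8 cylinder at (5, 14) partially overlaps it — only the 55.97 mm² overlap (of its 199.77 mm²) is removed, clipping the outline — area = 376.28 mm². Overall, the cross-section is a single solid region. Net area = 376.28 mm².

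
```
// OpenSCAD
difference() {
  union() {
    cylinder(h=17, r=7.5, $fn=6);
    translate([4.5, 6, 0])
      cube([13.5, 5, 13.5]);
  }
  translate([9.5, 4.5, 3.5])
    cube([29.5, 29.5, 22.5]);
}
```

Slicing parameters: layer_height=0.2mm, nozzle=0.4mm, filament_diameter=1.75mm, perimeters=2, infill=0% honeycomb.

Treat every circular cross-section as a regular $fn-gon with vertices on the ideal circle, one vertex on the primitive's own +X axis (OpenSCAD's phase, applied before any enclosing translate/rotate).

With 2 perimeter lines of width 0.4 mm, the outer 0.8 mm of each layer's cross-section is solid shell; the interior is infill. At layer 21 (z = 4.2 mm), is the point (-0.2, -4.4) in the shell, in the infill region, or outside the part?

At z = 4.2 mm: the r=7.5 cylinder contributes a regular 6-gon of circumradius 7.5; the cube at (4.5, 6) (footprint 13.5×5) is included at this height; Combining (union): the 2 present regions are separate (no shared area or edge), so areas and boundary lengths simply add and each stays a separate island — 2 connected regions; the cube at (9.5, 4.5) is present — its section is the full 29.5×29.5 rectangle; Subtracting the remaining from the first: starting from that combined region, the 29.5×29.5 cube at (9.5, 4.5) partially overlaps it — only the 42.50 mm² overlap (of its 870.25 mm²) is removed, clipping the outline — 2 connected regions. Overall, the cross-section has 2 separate islands. The nearest boundary edge runs (3.75, -6.50)→(-3.75, -6.50); distance from the point to it = 2.10 mm. (Shell/infill is judged within the island containing the point — the largest one.) The point is inside the cross-section and 2.10 mm from the nearest boundary — more than the 0.8 mm shell width (2 × 0.4), so it's in the infill interior.

infill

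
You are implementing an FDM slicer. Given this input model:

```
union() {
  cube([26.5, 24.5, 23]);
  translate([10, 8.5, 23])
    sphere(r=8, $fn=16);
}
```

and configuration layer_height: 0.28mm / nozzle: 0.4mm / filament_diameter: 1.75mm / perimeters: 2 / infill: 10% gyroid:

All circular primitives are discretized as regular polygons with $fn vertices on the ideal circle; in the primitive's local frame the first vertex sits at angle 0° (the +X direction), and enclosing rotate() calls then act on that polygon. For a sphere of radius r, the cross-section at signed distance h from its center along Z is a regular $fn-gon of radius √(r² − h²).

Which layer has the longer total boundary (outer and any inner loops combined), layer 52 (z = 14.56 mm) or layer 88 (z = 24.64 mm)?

Layer 52 (z = 14.56): the 26.5×24.5 cube contributes its full rectangle (perimeter 102.00 mm); the sphere at (10, 8.5) does not reach this height (|z−center|=8.440 > r=8); Merging all regions: only the 26.5×24.5 cube is present, so the union is just that shape — boundary = 102.00 mm. So its perimeter = 102.00 mm. Layer 88 (z = 24.64): the cube does not reach this height (z outside [0, 23]); the r=8 sphere at (10, 8.5) slices to a regular 16-gon of circumradius 7.830 (√(r²−h²) with h=1.64 from center) (perimeter = 2·16·7.830·sin(180°/16) = 48.88 mm); Combining (union): only the r=8 sphere at (10, 8.5) is present, so the union is just that shape — boundary = 48.88 mm. So its perimeter = 48.88 mm. Layer 52 is larger (102.00 vs 48.88 mm).

layer 52 (z = 14.56 mm)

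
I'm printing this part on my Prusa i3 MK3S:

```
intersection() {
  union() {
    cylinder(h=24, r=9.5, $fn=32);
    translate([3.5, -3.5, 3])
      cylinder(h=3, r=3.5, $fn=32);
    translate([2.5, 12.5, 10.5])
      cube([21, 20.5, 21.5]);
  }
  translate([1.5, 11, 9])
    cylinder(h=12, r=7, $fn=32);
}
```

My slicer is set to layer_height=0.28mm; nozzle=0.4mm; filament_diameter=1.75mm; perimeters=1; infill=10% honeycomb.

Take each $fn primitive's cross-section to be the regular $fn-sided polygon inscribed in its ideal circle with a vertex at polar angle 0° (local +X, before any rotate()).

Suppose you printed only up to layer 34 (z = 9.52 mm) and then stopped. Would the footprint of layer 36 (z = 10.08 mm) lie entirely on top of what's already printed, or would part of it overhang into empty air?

entirely on top

Compare the two slices. At z = 9.52: the r=9.5 cylinder contributes a regular 32-gon of circumradius 9.5 (area = (32/2)·9.500²·sin(360°/32) = 281.71 mm²); the cylinder at (3.5, -3.5) is absent (z outside [3, 6]); the cube at (2.5, 12.5) is absent (z outside [10.5, 32]); Taking the union: only the r=9.5 cylinder is present, so the union is just that shape — area = 281.71 mm²; the r=7 cylinder at (1.5, 11) contributes a regular 32-gon of circumradius 7 (area = (32/2)·7.000²·sin(360°/32) = 152.95 mm²); After intersecting: the r=7 cylinder at (1.5, 11) partially overlaps the result so far; clipping to the common part keeps 44.05 mm² — area = 44.05 mm². At z = 10.08: the r=9.5 cylinder contributes a regular 32-gon of circumradius 9.5 (area = (32/2)·9.500²·sin(360°/32) = 281.71 mm²); the cylinder at (3.5, -3.5) is absent (z outside [3, 6]); the cube at (2.5, 12.5) is not intersected at this z (z outside [10.5, 32]); Taking the union: only the r=9.5 cylinder is present, so the union is just that shape — area = 281.71 mm²; the r=7 cylinder at (1.5, 11) contributes a regular 32-gon of circumradius 7 (area = (32/2)·7.000²·sin(360°/32) = 152.95 mm²); Taking the intersection: the r=7 cylinder at (1.5, 11) partially overlaps that combined region; clipping to the common part keeps 44.05 mm² — area = 44.05 mm². Checking containment: the cross-section at z = 10.08 is a subset of the cross-section at z = 9.52.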